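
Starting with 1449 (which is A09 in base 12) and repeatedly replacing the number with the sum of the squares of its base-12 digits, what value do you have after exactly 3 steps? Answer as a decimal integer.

121

1449 = (10,0,9)_12 → 10² + 0² + 9² = 181
181 = (1,3,1)_12 → 1² + 3² + 1² = 11
11 = (11)_12 → 11² = 121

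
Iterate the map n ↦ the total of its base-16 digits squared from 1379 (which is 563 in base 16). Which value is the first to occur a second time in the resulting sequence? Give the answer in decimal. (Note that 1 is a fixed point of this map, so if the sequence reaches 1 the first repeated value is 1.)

1379 = (5,6,3)_16 → 5² + 6² + 3² = 25 + 36 + 9 = 70
70 = (4,6)_16 → 4² + 6² = 16 + 36 = 52
52 = (3,4)_16 → 3² + 4² = 9 + 16 = 25
25 = (1,9)_16 → 1² + 9² = 1 + 81 = 82
82 = (5,2)_16 → 5² + 2² = 25 + 4 = 29
29 = (1,13)_16 → 1² + 13² = 1 + 169 = 170
170 = (10,10)_16 → 10² + 10² = 100 + 100 = 200
200 = (12,8)_16 → 12² + 8² = 144 + 64 = 208
208 = (13,0)_16 → 13² + 0² = 169 + 0 = 169
169 = (10,9)_16 → 10² + 9² = 100 + 81 = 181
181 = (11,5)_16 → 11² + 5² = 121 + 25 = 146
146 = (9,2)_16 → 9² + 2² = 81 + 4 = 85
85 = (5,5)_16 → 5² + 5² = 25 + 25 = 50
50 = (3,2)_16 → 3² + 2² = 9 + 4 = 13
13 = (13)_16 → 13² = 169  — 169 already appeared earlier.

169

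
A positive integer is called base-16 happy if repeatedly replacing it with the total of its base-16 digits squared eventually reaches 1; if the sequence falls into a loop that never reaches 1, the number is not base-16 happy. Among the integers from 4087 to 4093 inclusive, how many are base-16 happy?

4087: 4087 → 499 → 235 → 317 → 179 → 130 → 68 → 32 → 4 → 16 → 1  — base-16 happy
4088: 4088 → 514 → 8 → 64 → 16 → 1  — base-16 happy
4089: 4089 → 531 → 14 → 196 → 160 → 100 → 52 → 25 → 82 → 29 → 170 → 200 → 208 → 169 → 181 → 146 → 85 → 50 → 13 → 169  — not base-16 happy
4090: 4090 → 550 → 44 → 148 → 97 → 37 → 29 → 170 → 200 → 208 → 169 → 181 → 146 → 85 → 50 → 13 → 169  — not base-16 happy
4091: 4091 → 571 → 134 → 100 → 52 → 25 → 82 → 29 → 170 → 200 → 208 → 169 → 181 → 146 → 85 → 50 → 13 → 169  — not base-16 happy
4092: 4092 → 594 → 33 → 5 → 25 → 82 → 29 → 170 → 200 → 208 → 169 → 181 → 146 → 85 → 50 → 13 → 169  — not base-16 happy
4093: 4093 → 619 → 161 → 101 → 61 → 178 → 125 → 218 → 269 → 170 → 200 → 208 → 169 → 181 → 146 → 85 → 50 → 13 → 169  — not base-16 happy
base-16 happy: 4087, 4088

2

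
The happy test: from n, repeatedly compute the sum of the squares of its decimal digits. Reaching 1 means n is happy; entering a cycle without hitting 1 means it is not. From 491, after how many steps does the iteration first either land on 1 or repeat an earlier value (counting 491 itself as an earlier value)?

491 → 4² + 9² + 1² = 16 + 81 + 1 = 98
98 → 9² + 8² = 81 + 64 = 145
145 → 1² + 4² + 5² = 1 + 16 + 25 = 42
42 → 4² + 2² = 16 + 4 = 20
20 → 2² + 0² = 4 + 0 = 4
4 → 4² = 16
16 → 1² + 6² = 1 + 36 = 37
37 → 3² + 7² = 9 + 49 = 58
58 → 5² + 8² = 25 + 64 = 89
89 → 8² + 9² = 64 + 81 = 145  — 145 repeats.
That took 10 steps.

10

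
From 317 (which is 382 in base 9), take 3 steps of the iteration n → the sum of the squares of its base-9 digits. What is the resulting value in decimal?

65

317 = (3,8,2)_9 → 3² + 8² + 2² = 77
77 = (8,5)_9 → 8² + 5² = 89
89 = (1,0,8)_9 → 1² + 0² + 8² = 65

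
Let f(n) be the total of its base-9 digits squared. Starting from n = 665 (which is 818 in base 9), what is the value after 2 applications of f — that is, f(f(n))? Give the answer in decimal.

665 = (8,1,8)_9 → 129
129 = (1,5,3)_9 → 35

35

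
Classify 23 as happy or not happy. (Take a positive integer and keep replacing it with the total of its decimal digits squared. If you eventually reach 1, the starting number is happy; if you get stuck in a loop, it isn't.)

23 → 2² + 3² = 13
13 → 1² + 3² = 10
10 → 1² + 0² = 1  — reached 1.

happy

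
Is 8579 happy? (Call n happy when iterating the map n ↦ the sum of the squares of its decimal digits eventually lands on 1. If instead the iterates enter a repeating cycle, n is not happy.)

happy

8579 → 8² + 5² + 7² + 9² = 219
219 → 2² + 1² + 9² = 86
86 → 8² + 6² = 100
100 → 1² + 0² + 0² = 1  — reached 1.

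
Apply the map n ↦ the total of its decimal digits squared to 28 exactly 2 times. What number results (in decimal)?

100

28 → 2² + 8² = 68
68 → 6² + 8² = 100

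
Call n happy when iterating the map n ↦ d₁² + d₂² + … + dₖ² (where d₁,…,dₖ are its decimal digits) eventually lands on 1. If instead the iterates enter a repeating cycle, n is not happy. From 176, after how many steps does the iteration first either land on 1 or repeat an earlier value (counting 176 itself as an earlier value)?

176 → 1² + 7² + 6² = 1 + 49 + 36 = 86
86 → 8² + 6² = 64 + 36 = 100
100 → 1² + 0² + 0² = 1 + 0 + 0 = 1  — reached 1.
That took 3 steps.

3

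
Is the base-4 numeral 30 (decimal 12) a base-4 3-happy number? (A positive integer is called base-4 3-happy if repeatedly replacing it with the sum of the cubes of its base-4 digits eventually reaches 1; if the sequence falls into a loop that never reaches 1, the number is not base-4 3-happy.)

not base-4 3-happy

12 = (3,0)_4 → 3³ + 0³ = 27
27 = (1,2,3)_4 → 1³ + 2³ + 3³ = 36
36 = (2,1,0)_4 → 2³ + 1³ + 0³ = 9
9 = (2,1)_4 → 2³ + 1³ = 9  — 9 already seen; the sequence cycles without reaching 1.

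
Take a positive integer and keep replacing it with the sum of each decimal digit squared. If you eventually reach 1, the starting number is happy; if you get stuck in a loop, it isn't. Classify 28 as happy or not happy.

happy

28 → 2² + 8² = 4 + 64 = 68
68 → 6² + 8² = 36 + 64 = 100
100 → 1² + 0² + 0² = 1 + 0 + 0 = 1  — reached 1.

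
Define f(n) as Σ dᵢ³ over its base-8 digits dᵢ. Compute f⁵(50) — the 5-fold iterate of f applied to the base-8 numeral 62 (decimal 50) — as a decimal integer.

50 = (6,2)_8 → 6³ + 2³ = 216 + 8 = 224
224 = (3,4,0)_8 → 3³ + 4³ + 0³ = 27 + 64 + 0 = 91
91 = (1,3,3)_8 → 1³ + 3³ + 3³ = 1 + 27 + 27 = 55
55 = (6,7)_8 → 6³ + 7³ = 216 + 343 = 559
559 = (1,0,5,7)_8 → 1³ + 0³ + 5³ + 7³ = 1 + 0 + 125 + 343 = 469

469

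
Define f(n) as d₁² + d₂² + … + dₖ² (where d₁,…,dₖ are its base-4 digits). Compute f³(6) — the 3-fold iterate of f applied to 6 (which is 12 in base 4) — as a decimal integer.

6 = (1,2)_4 → 5
5 = (1,1)_4 → 2
2 = (2)_4 → 4

4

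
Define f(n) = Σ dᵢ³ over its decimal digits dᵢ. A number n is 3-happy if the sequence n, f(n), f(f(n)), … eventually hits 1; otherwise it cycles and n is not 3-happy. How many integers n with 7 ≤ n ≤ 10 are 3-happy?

7: 7 → 343 → 118 → 514 → 190 → 730 → 370 → 370  (repeats 370)
8: 8 → 512 → 134 → 92 → 737 → 713 → 371 → 371  (repeats 371)
9: 9 → 729 → 1080 → 513 → 153 → 153  (repeats 153)
10: 10 → 1  (reaches 1)
3-happy: 10

1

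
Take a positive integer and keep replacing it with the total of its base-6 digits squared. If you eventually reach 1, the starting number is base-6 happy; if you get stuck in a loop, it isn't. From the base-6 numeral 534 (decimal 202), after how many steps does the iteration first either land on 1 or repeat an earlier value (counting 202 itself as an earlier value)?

202 = (5,3,4)_6 → 50
50 = (1,2,2)_6 → 9
9 = (1,3)_6 → 10
10 = (1,4)_6 → 17
17 = (2,5)_6 → 29
29 = (4,5)_6 → 41
41 = (1,0,5)_6 → 26
26 = (4,2)_6 → 20
20 = (3,2)_6 → 13
13 = (2,1)_6 → 5
5 = (5)_6 → 25
25 = (4,1)_6 → 17  — 17 repeats.
That took 12 steps.

12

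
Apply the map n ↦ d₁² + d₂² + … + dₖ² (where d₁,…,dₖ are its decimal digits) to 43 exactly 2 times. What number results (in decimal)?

29

43 → 4² + 3² = 25
25 → 2² + 5² = 29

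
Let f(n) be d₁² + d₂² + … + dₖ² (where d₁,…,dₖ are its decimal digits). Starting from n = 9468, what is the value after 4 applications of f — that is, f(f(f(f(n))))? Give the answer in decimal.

2

9468 → 9² + 4² + 6² + 8² = 197
197 → 1² + 9² + 7² = 131
131 → 1² + 3² + 1² = 11
11 → 1² + 1² = 2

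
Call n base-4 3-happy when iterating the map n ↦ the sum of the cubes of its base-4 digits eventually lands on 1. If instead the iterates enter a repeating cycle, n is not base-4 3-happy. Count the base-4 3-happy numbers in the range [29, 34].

1

29: 29 → 29  (repeats 29)
30: 30 → 36 → 9 → 9  (repeats 9)
31: 31 → 55 → 55  (repeats 55)
32: 32 → 8 → 8  (repeats 8)
33: 33 → 9 → 9  (repeats 9)
34: 34 → 16 → 1  (reaches 1)
base-4 3-happy: 34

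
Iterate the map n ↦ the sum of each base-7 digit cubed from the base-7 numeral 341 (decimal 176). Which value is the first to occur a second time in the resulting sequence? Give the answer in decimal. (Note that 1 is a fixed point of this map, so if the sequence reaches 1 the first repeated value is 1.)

92

176 = (3,4,1)_7 → 3³ + 4³ + 1³ = 92
92 = (1,6,1)_7 → 1³ + 6³ + 1³ = 218
218 = (4,3,1)_7 → 4³ + 3³ + 1³ = 92  — 92 already appeared earlier.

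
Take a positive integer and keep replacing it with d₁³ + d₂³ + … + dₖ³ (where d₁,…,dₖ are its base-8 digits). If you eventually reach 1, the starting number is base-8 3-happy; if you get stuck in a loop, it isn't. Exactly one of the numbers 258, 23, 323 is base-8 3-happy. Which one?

258

258: 258 → 72 → 2 → 8 → 1  — reaches 1 (base-8 3-happy)
23: 23 → 351 → 495 → 811 → 217 → 55 → 559 → 469 → 476 → 434 → 440 → 559  — repeats 559 (not base-8 3-happy)
323: 323 → 152 → 35 → 91 → 55 → 559 → 469 → 476 → 434 → 440 → 559  — repeats 559 (not base-8 3-happy)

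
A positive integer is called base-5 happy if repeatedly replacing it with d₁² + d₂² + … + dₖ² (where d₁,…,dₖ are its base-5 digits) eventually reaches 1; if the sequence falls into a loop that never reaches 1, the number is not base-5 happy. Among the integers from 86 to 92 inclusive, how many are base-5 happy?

1

86: 86 → 14 → 20 → 16 → 10 → 4 → 16  — not base-5 happy
87: 87 → 17 → 13 → 13  — not base-5 happy
88: 88 → 22 → 20 → 16 → 10 → 4 → 16  — not base-5 happy
89: 89 → 29 → 17 → 13 → 13  — not base-5 happy
90: 90 → 18 → 18  — not base-5 happy
91: 91 → 19 → 25 → 1  — base-5 happy
92: 92 → 22 → 20 → 16 → 10 → 4 → 16  — not base-5 happy
base-5 happy: 91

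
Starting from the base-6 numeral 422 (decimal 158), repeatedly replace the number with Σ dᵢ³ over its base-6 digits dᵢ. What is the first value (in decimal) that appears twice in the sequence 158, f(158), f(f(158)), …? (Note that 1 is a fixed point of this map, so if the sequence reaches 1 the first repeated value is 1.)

1

158 = (4,2,2)_6 → 4³ + 2³ + 2³ = 80
80 = (2,1,2)_6 → 2³ + 1³ + 2³ = 17
17 = (2,5)_6 → 2³ + 5³ = 133
133 = (3,4,1)_6 → 3³ + 4³ + 1³ = 92
92 = (2,3,2)_6 → 2³ + 3³ + 2³ = 43
43 = (1,1,1)_6 → 1³ + 1³ + 1³ = 3
3 = (3)_6 → 3³ = 27
27 = (4,3)_6 → 4³ + 3³ = 91
91 = (2,3,1)_6 → 2³ + 3³ + 1³ = 36
36 = (1,0,0)_6 → 1³ + 0³ + 0³ = 1  — reached the fixed point 1.
1 → 1, so 1 is the first repeated value.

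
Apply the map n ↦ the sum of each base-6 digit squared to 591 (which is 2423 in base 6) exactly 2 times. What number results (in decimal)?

34

591 = (2,4,2,3)_6 → 33
33 = (5,3)_6 → 34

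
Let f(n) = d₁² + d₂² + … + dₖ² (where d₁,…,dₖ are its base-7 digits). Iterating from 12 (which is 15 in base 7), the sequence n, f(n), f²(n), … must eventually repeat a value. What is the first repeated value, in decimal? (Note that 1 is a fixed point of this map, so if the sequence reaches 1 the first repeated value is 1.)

12 = (1,5)_7 → 26
26 = (3,5)_7 → 34
34 = (4,6)_7 → 52
52 = (1,0,3)_7 → 10
10 = (1,3)_7 → 10  — 10 already appeared earlier.

10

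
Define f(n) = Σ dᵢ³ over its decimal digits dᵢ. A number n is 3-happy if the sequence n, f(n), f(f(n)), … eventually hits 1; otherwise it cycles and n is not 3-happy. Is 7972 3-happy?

3-happy

7972 → 7³ + 9³ + 7³ + 2³ = 1423
1423 → 1³ + 4³ + 2³ + 3³ = 100
100 → 1³ + 0³ + 0³ = 1  — reached 1.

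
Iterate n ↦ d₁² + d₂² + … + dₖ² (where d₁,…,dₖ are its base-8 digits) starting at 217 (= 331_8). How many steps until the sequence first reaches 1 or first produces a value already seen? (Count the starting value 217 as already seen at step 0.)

217 = (3,3,1)_8 → 19
19 = (2,3)_8 → 13
13 = (1,5)_8 → 26
26 = (3,2)_8 → 13  — 13 repeats.
That took 4 steps.

4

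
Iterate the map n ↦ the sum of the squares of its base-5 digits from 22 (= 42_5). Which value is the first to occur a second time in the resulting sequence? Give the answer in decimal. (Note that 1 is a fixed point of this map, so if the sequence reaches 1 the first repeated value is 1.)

16

22 = (4,2)_5 → 4² + 2² = 16 + 4 = 20
20 = (4,0)_5 → 4² + 0² = 16 + 0 = 16
16 = (3,1)_5 → 3² + 1² = 9 + 1 = 10
10 = (2,0)_5 → 2² + 0² = 4 + 0 = 4
4 = (4)_5 → 4² = 16  — 16 already appeared earlier.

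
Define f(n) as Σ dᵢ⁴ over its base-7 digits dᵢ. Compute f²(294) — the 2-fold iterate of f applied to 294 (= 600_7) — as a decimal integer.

294 = (6,0,0)_7 → 1296
1296 = (3,5,3,1)_7 → 788

788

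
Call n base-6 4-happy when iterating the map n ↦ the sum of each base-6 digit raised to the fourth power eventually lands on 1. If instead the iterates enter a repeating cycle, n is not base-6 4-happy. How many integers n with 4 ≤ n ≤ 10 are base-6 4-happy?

4: 4 → 256 → 258 → 3 → 81 → 98 → 288 → 17 → 641 → 1522 → 259 → 4  (repeats 4)
5: 5 → 625 → 658 → 338 → 114 → 82 → 273 → 164 → 353 → 963 → 609 → 978 → 338  (repeats 338)
6: 6 → 1  (reaches 1)
7: 7 → 2 → 16 → 272 → 99 → 353 → 963 → 609 → 978 → 338 → 114 → 82 → 273 → 164 → 353  (repeats 353)
8: 8 → 17 → 641 → 1522 → 259 → 4 → 256 → 258 → 3 → 81 → 98 → 288 → 17  (repeats 17)
9: 9 → 82 → 273 → 164 → 353 → 963 → 609 → 978 → 338 → 114 → 82  (repeats 82)
10: 10 → 257 → 627 → 738 → 178 → 1137 → 788 → 803 → 963 → 609 → 978 → 338 → 114 → 82 → 273 → 164 → 353 → 963  (repeats 963)
base-6 4-happy: 6

1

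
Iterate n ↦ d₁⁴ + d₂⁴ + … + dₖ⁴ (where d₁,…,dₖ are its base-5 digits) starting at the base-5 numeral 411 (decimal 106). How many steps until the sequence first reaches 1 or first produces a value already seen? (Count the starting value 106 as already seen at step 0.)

106 = (4,1,1)_5 → 4⁴ + 1⁴ + 1⁴ = 256 + 1 + 1 = 258
258 = (2,0,1,3)_5 → 2⁴ + 0⁴ + 1⁴ + 3⁴ = 16 + 0 + 1 + 81 = 98
98 = (3,4,3)_5 → 3⁴ + 4⁴ + 3⁴ = 81 + 256 + 81 = 418
418 = (3,1,3,3)_5 → 3⁴ + 1⁴ + 3⁴ + 3⁴ = 81 + 1 + 81 + 81 = 244
244 = (1,4,3,4)_5 → 1⁴ + 4⁴ + 3⁴ + 4⁴ = 1 + 256 + 81 + 256 = 594
594 = (4,3,3,4)_5 → 4⁴ + 3⁴ + 3⁴ + 4⁴ = 256 + 81 + 81 + 256 = 674
674 = (1,0,1,4,4)_5 → 1⁴ + 0⁴ + 1⁴ + 4⁴ + 4⁴ = 1 + 0 + 1 + 256 + 256 = 514
514 = (4,0,2,4)_5 → 4⁴ + 0⁴ + 2⁴ + 4⁴ = 256 + 0 + 16 + 256 = 528
528 = (4,1,0,3)_5 → 4⁴ + 1⁴ + 0⁴ + 3⁴ = 256 + 1 + 0 + 81 = 338
338 = (2,3,2,3)_5 → 2⁴ + 3⁴ + 2⁴ + 3⁴ = 16 + 81 + 16 + 81 = 194
194 = (1,2,3,4)_5 → 1⁴ + 2⁴ + 3⁴ + 4⁴ = 1 + 16 + 81 + 256 = 354
354 = (2,4,0,4)_5 → 2⁴ + 4⁴ + 0⁴ + 4⁴ = 16 + 256 + 0 + 256 = 528  — 528 repeats.
That took 12 steps.

12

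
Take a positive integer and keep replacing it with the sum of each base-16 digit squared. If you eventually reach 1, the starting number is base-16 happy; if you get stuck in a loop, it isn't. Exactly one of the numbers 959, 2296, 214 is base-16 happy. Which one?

959: 959 → 355 → 46 → 200 → 208 → 169 → 181 → 146 → 85 → 50 → 13 → 169  — repeats 169 (not base-16 happy)
2296: 2296 → 353 → 38 → 40 → 68 → 32 → 4 → 16 → 1  — reaches 1 (base-16 happy)
214: 214 → 205 → 313 → 91 → 146 → 85 → 50 → 13 → 169 → 181 → 146  — repeats 146 (not base-16 happy)

2296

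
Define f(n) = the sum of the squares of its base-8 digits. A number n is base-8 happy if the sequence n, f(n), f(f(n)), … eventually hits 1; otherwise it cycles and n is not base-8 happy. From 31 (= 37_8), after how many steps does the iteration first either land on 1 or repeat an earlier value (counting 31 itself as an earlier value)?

10

31 = (3,7)_8 → 3² + 7² = 9 + 49 = 58
58 = (7,2)_8 → 7² + 2² = 49 + 4 = 53
53 = (6,5)_8 → 6² + 5² = 36 + 25 = 61
61 = (7,5)_8 → 7² + 5² = 49 + 25 = 74
74 = (1,1,2)_8 → 1² + 1² + 2² = 1 + 1 + 4 = 6
6 = (6)_8 → 6² = 36
36 = (4,4)_8 → 4² + 4² = 16 + 16 = 32
32 = (4,0)_8 → 4² + 0² = 16 + 0 = 16
16 = (2,0)_8 → 2² + 0² = 4 + 0 = 4
4 = (4)_8 → 4² = 16  — 16 repeats.
That took 10 steps.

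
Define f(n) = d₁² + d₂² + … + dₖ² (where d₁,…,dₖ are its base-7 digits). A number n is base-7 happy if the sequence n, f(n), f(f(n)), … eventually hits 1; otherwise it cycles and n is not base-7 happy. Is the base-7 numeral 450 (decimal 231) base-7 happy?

not base-7 happy

231 = (4,5,0)_7 → 4² + 5² + 0² = 41
41 = (5,6)_7 → 5² + 6² = 61
61 = (1,1,5)_7 → 1² + 1² + 5² = 27
27 = (3,6)_7 → 3² + 6² = 45
45 = (6,3)_7 → 6² + 3² = 45  — 45 already seen; the sequence cycles without reaching 1.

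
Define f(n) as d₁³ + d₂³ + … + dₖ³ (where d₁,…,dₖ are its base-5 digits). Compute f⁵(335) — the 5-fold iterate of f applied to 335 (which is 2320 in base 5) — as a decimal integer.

335 = (2,3,2,0)_5 → 43
43 = (1,3,3)_5 → 55
55 = (2,1,0)_5 → 9
9 = (1,4)_5 → 65
65 = (2,3,0)_5 → 35

35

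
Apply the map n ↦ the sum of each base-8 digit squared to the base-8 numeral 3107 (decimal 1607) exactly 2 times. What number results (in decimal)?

58

1607 = (3,1,0,7)_8 → 3² + 1² + 0² + 7² = 9 + 1 + 0 + 49 = 59
59 = (7,3)_8 → 7² + 3² = 49 + 9 = 58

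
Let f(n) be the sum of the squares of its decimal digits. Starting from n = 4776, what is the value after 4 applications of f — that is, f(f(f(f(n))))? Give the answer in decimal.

4776 → 4² + 7² + 7² + 6² = 16 + 49 + 49 + 36 = 150
150 → 1² + 5² + 0² = 1 + 25 + 0 = 26
26 → 2² + 6² = 4 + 36 = 40
40 → 4² + 0² = 16 + 0 = 16

16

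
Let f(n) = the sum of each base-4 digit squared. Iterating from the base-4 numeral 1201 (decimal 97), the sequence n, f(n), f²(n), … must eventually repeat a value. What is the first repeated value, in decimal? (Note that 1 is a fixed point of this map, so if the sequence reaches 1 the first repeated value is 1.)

1

97 = (1,2,0,1)_4 → 1² + 2² + 0² + 1² = 1 + 4 + 0 + 1 = 6
6 = (1,2)_4 → 1² + 2² = 1 + 4 = 5
5 = (1,1)_4 → 1² + 1² = 1 + 1 = 2
2 = (2)_4 → 2² = 4
4 = (1,0)_4 → 1² + 0² = 1 + 0 = 1  — reached the fixed point 1.
1 → 1, so 1 is the first repeated value.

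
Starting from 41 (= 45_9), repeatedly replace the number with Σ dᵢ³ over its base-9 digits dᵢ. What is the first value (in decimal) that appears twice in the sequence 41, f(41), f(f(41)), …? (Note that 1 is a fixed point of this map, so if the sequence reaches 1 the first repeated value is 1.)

41 = (4,5)_9 → 4³ + 5³ = 189
189 = (2,3,0)_9 → 2³ + 3³ + 0³ = 35
35 = (3,8)_9 → 3³ + 8³ = 539
539 = (6,5,8)_9 → 6³ + 5³ + 8³ = 853
853 = (1,1,4,7)_9 → 1³ + 1³ + 4³ + 7³ = 409
409 = (5,0,4)_9 → 5³ + 0³ + 4³ = 189  — 189 already appeared earlier.

189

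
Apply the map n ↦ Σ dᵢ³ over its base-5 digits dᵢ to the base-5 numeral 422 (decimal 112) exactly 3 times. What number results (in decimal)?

112 = (4,2,2)_5 → 4³ + 2³ + 2³ = 80
80 = (3,1,0)_5 → 3³ + 1³ + 0³ = 28
28 = (1,0,3)_5 → 1³ + 0³ + 3³ = 28

28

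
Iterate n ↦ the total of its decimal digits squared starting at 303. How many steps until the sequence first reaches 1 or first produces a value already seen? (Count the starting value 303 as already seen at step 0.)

303 → 3² + 0² + 3² = 18
18 → 1² + 8² = 65
65 → 6² + 5² = 61
61 → 6² + 1² = 37
37 → 3² + 7² = 58
58 → 5² + 8² = 89
89 → 8² + 9² = 145
145 → 1² + 4² + 5² = 42
42 → 4² + 2² = 20
20 → 2² + 0² = 4
4 → 4² = 16
16 → 1² + 6² = 37  — 37 repeats.
That took 12 steps.

12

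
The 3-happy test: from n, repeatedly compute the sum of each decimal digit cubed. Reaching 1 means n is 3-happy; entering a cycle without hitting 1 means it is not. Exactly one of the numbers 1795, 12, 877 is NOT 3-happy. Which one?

12

1795: 1795 → 1198 → 1243 → 100 → 1  — reaches 1 (3-happy)
12: 12 → 9 → 729 → 1080 → 513 → 153 → 153  — repeats 153 (not 3-happy)
877: 877 → 1198 → 1243 → 100 → 1  — reaches 1 (3-happy)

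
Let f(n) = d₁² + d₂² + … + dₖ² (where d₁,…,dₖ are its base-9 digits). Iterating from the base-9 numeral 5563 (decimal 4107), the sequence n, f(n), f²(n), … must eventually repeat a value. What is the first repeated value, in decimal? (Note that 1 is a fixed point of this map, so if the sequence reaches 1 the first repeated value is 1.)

4107 = (5,5,6,3)_9 → 5² + 5² + 6² + 3² = 95
95 = (1,1,5)_9 → 1² + 1² + 5² = 27
27 = (3,0)_9 → 3² + 0² = 9
9 = (1,0)_9 → 1² + 0² = 1  — reached the fixed point 1.
1 → 1, so 1 is the first repeated value.

1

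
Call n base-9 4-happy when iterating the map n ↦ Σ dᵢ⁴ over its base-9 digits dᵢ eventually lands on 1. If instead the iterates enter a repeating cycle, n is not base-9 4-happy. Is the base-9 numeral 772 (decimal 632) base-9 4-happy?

not base-9 4-happy

632 = (7,7,2)_9 → 7⁴ + 7⁴ + 2⁴ = 4818
4818 = (6,5,4,3)_9 → 6⁴ + 5⁴ + 4⁴ + 3⁴ = 2258
2258 = (3,0,7,8)_9 → 3⁴ + 0⁴ + 7⁴ + 8⁴ = 6578
6578 = (1,0,0,1,8)_9 → 1⁴ + 0⁴ + 0⁴ + 1⁴ + 8⁴ = 4098
4098 = (5,5,5,3)_9 → 5⁴ + 5⁴ + 5⁴ + 3⁴ = 1956
1956 = (2,6,1,3)_9 → 2⁴ + 6⁴ + 1⁴ + 3⁴ = 1394
1394 = (1,8,1,8)_9 → 1⁴ + 8⁴ + 1⁴ + 8⁴ = 8194
8194 = (1,2,2,1,4)_9 → 1⁴ + 2⁴ + 2⁴ + 1⁴ + 4⁴ = 290
290 = (3,5,2)_9 → 3⁴ + 5⁴ + 2⁴ = 722
722 = (8,8,2)_9 → 8⁴ + 8⁴ + 2⁴ = 8208
8208 = (1,2,2,3,0)_9 → 1⁴ + 2⁴ + 2⁴ + 3⁴ + 0⁴ = 114
114 = (1,3,6)_9 → 1⁴ + 3⁴ + 6⁴ = 1378
1378 = (1,8,0,1)_9 → 1⁴ + 8⁴ + 0⁴ + 1⁴ = 4098  — 4098 already seen; the sequence cycles without reaching 1.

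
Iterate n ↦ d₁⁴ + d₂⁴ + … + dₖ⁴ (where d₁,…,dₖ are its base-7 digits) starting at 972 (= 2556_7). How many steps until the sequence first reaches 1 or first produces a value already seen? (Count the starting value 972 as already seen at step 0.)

10

972 = (2,5,5,6)_7 → 2562
2562 = (1,0,3,2,0)_7 → 98
98 = (2,0,0)_7 → 16
16 = (2,2)_7 → 32
32 = (4,4)_7 → 512
512 = (1,3,3,1)_7 → 164
164 = (3,2,3)_7 → 178
178 = (3,4,3)_7 → 418
418 = (1,1,3,5)_7 → 708
708 = (2,0,3,1)_7 → 98  — 98 repeats.
That took 10 steps.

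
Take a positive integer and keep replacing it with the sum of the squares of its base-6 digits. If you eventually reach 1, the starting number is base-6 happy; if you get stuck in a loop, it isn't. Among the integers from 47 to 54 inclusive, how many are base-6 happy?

1

47: 47 → 27 → 25 → 17 → 29 → 41 → 26 → 20 → 13 → 5 → 25  (repeats 25)
48: 48 → 5 → 25 → 17 → 29 → 41 → 26 → 20 → 13 → 5  (repeats 5)
49: 49 → 6 → 1  (reaches 1)
50: 50 → 9 → 10 → 17 → 29 → 41 → 26 → 20 → 13 → 5 → 25 → 17  (repeats 17)
51: 51 → 14 → 8 → 5 → 25 → 17 → 29 → 41 → 26 → 20 → 13 → 5  (repeats 5)
52: 52 → 21 → 18 → 9 → 10 → 17 → 29 → 41 → 26 → 20 → 13 → 5 → 25 → 17  (repeats 17)
53: 53 → 30 → 25 → 17 → 29 → 41 → 26 → 20 → 13 → 5 → 25  (repeats 25)
54: 54 → 10 → 17 → 29 → 41 → 26 → 20 → 13 → 5 → 25 → 17  (repeats 17)
base-6 happy: 49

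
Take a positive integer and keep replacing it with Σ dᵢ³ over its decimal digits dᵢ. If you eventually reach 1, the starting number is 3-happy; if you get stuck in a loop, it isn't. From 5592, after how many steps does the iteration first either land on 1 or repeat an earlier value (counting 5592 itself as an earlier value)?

6

5592 → 5³ + 5³ + 9³ + 2³ = 125 + 125 + 729 + 8 = 987
987 → 9³ + 8³ + 7³ = 729 + 512 + 343 = 1584
1584 → 1³ + 5³ + 8³ + 4³ = 1 + 125 + 512 + 64 = 702
702 → 7³ + 0³ + 2³ = 343 + 0 + 8 = 351
351 → 3³ + 5³ + 1³ = 27 + 125 + 1 = 153
153 → 1³ + 5³ + 3³ = 1 + 125 + 27 = 153  — 153 repeats.
That took 6 steps.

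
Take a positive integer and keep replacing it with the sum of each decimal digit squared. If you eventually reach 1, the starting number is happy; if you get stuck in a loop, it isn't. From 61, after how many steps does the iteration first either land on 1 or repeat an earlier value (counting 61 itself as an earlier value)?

9

61 → 6² + 1² = 36 + 1 = 37
37 → 3² + 7² = 9 + 49 = 58
58 → 5² + 8² = 25 + 64 = 89
89 → 8² + 9² = 64 + 81 = 145
145 → 1² + 4² + 5² = 1 + 16 + 25 = 42
42 → 4² + 2² = 16 + 4 = 20
20 → 2² + 0² = 4 + 0 = 4
4 → 4² = 16
16 → 1² + 6² = 1 + 36 = 37  — 37 repeats.
That took 9 steps.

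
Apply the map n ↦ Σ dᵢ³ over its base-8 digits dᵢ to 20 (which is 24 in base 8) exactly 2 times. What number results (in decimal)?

2

20 = (2,4)_8 → 2³ + 4³ = 72
72 = (1,1,0)_8 → 1³ + 1³ + 0³ = 2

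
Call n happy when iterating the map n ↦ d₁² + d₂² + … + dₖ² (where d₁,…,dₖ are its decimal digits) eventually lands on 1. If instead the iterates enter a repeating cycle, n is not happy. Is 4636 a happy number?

4636 → 4² + 6² + 3² + 6² = 16 + 36 + 9 + 36 = 97
97 → 9² + 7² = 81 + 49 = 130
130 → 1² + 3² + 0² = 1 + 9 + 0 = 10
10 → 1² + 0² = 1 + 0 = 1  — reached 1.

happy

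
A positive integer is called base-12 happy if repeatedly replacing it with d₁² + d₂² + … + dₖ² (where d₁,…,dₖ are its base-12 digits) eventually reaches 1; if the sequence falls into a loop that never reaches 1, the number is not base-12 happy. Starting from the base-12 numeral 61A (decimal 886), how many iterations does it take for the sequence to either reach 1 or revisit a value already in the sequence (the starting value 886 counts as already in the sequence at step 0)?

5

886 = (6,1,10)_12 → 6² + 1² + 10² = 36 + 1 + 100 = 137
137 = (11,5)_12 → 11² + 5² = 121 + 25 = 146
146 = (1,0,2)_12 → 1² + 0² + 2² = 1 + 0 + 4 = 5
5 = (5)_12 → 5² = 25
25 = (2,1)_12 → 2² + 1² = 4 + 1 = 5  — 5 repeats.
That took 5 steps.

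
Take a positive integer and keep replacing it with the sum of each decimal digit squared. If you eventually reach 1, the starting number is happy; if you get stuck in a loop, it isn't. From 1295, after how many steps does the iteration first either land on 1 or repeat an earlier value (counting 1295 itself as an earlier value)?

1295 → 1² + 2² + 9² + 5² = 1 + 4 + 81 + 25 = 111
111 → 1² + 1² + 1² = 1 + 1 + 1 = 3
3 → 3² = 9
9 → 9² = 81
81 → 8² + 1² = 64 + 1 = 65
65 → 6² + 5² = 36 + 25 = 61
61 → 6² + 1² = 36 + 1 = 37
37 → 3² + 7² = 9 + 49 = 58
58 → 5² + 8² = 25 + 64 = 89
89 → 8² + 9² = 64 + 81 = 145
145 → 1² + 4² + 5² = 1 + 16 + 25 = 42
42 → 4² + 2² = 16 + 4 = 20
20 → 2² + 0² = 4 + 0 = 4
4 → 4² = 16
16 → 1² + 6² = 1 + 36 = 37  — 37 repeats.
That took 15 steps.

15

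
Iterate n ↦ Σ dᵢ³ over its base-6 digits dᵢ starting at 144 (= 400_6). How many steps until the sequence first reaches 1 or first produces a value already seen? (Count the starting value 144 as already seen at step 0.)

144 = (4,0,0)_6 → 4³ + 0³ + 0³ = 64
64 = (1,4,4)_6 → 1³ + 4³ + 4³ = 129
129 = (3,3,3)_6 → 3³ + 3³ + 3³ = 81
81 = (2,1,3)_6 → 2³ + 1³ + 3³ = 36
36 = (1,0,0)_6 → 1³ + 0³ + 0³ = 1  — reached 1.
That took 5 steps.

5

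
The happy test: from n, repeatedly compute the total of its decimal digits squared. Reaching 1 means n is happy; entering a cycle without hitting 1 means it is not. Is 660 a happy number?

660 → 72
72 → 53
53 → 34
34 → 25
25 → 29
29 → 85
85 → 89
89 → 145
145 → 42
42 → 20
20 → 4
4 → 16
16 → 37
37 → 58
58 → 89  — 89 already seen; the sequence cycles without reaching 1.

not happy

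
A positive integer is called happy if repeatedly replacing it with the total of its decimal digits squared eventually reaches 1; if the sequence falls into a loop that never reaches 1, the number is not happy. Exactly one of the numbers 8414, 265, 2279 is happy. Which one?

8414: 8414 → 97 → 130 → 10 → 1  — reaches 1 (happy)
265: 265 → 65 → 61 → 37 → 58 → 89 → 145 → 42 → 20 → 4 → 16 → 37  — repeats 37 (not happy)
2279: 2279 → 138 → 74 → 65 → 61 → 37 → 58 → 89 → 145 → 42 → 20 → 4 → 16 → 37  — repeats 37 (not happy)

8414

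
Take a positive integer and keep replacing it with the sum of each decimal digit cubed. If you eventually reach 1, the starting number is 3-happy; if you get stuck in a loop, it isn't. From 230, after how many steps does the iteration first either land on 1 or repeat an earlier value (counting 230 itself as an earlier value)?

230 → 2³ + 3³ + 0³ = 8 + 27 + 0 = 35
35 → 3³ + 5³ = 27 + 125 = 152
152 → 1³ + 5³ + 2³ = 1 + 125 + 8 = 134
134 → 1³ + 3³ + 4³ = 1 + 27 + 64 = 92
92 → 9³ + 2³ = 729 + 8 = 737
737 → 7³ + 3³ + 7³ = 343 + 27 + 343 = 713
713 → 7³ + 1³ + 3³ = 343 + 1 + 27 = 371
371 → 3³ + 7³ + 1³ = 27 + 343 + 1 = 371  — 371 repeats.
That took 8 steps.

8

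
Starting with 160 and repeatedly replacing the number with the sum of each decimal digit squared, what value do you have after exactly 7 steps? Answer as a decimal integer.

160 → 1² + 6² + 0² = 37
37 → 3² + 7² = 58
58 → 5² + 8² = 89
89 → 8² + 9² = 145
145 → 1² + 4² + 5² = 42
42 → 4² + 2² = 20
20 → 2² + 0² = 4

4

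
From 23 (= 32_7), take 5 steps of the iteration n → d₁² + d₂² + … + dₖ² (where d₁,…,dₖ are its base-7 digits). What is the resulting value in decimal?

13

23 = (3,2)_7 → 3² + 2² = 13
13 = (1,6)_7 → 1² + 6² = 37
37 = (5,2)_7 → 5² + 2² = 29
29 = (4,1)_7 → 4² + 1² = 17
17 = (2,3)_7 → 2² + 3² = 13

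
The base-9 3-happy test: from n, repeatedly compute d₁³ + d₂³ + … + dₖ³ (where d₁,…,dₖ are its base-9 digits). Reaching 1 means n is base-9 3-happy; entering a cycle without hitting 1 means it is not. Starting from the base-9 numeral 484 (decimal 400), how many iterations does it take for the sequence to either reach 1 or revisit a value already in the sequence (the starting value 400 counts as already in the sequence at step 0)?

400 = (4,8,4)_9 → 640
640 = (7,8,1)_9 → 856
856 = (1,1,5,1)_9 → 128
128 = (1,5,2)_9 → 134
134 = (1,5,8)_9 → 638
638 = (7,7,8)_9 → 1198
1198 = (1,5,7,1)_9 → 470
470 = (5,7,2)_9 → 476
476 = (5,7,8)_9 → 980
980 = (1,3,0,8)_9 → 540
540 = (6,6,0)_9 → 432
432 = (5,3,0)_9 → 152
152 = (1,7,8)_9 → 856  — 856 repeats.
That took 13 steps.

13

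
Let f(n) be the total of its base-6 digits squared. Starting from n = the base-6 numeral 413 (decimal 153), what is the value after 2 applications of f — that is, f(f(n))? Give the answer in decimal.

153 = (4,1,3)_6 → 26
26 = (4,2)_6 → 20

20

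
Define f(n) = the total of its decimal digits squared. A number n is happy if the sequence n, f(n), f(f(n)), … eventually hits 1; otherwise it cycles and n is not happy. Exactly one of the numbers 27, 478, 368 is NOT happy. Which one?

27: 27 → 53 → 34 → 25 → 29 → 85 → 89 → 145 → 42 → 20 → 4 → 16 → 37 → 58 → 89  — repeats 89 (not happy)
478: 478 → 129 → 86 → 100 → 1  — reaches 1 (happy)
368: 368 → 109 → 82 → 68 → 100 → 1  — reaches 1 (happy)

27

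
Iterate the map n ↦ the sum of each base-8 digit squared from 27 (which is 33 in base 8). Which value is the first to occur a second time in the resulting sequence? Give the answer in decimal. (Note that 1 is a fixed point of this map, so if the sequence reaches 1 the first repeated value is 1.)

1

27 = (3,3)_8 → 3² + 3² = 9 + 9 = 18
18 = (2,2)_8 → 2² + 2² = 4 + 4 = 8
8 = (1,0)_8 → 1² + 0² = 1 + 0 = 1  — reached the fixed point 1.
1 → 1, so 1 is the first repeated value.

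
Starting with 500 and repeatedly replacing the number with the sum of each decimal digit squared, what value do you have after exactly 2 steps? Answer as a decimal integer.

500 → 5² + 0² + 0² = 25 + 0 + 0 = 25
25 → 2² + 5² = 4 + 25 = 29

29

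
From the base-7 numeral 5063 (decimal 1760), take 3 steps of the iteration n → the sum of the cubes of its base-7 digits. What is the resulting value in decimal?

1760 = (5,0,6,3)_7 → 5³ + 0³ + 6³ + 3³ = 125 + 0 + 216 + 27 = 368
368 = (1,0,3,4)_7 → 1³ + 0³ + 3³ + 4³ = 1 + 0 + 27 + 64 = 92
92 = (1,6,1)_7 → 1³ + 6³ + 1³ = 1 + 216 + 1 = 218

218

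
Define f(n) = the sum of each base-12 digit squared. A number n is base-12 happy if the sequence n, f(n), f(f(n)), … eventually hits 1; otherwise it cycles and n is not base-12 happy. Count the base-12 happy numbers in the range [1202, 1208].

1202: 1202 → 84 → 49 → 17 → 26 → 8 → 64 → 41 → 34 → 104 → 128 → 164 → 66 → 61 → 26  (repeats 26)
1203: 1203 → 89 → 74 → 40 → 25 → 5 → 25  (repeats 25)
1204: 1204 → 96 → 64 → 41 → 34 → 104 → 128 → 164 → 66 → 61 → 26 → 8 → 64  (repeats 64)
1205: 1205 → 105 → 145 → 2 → 4 → 16 → 17 → 26 → 8 → 64 → 41 → 34 → 104 → 128 → 164 → 66 → 61 → 26  (repeats 26)
1206: 1206 → 116 → 145 → 2 → 4 → 16 → 17 → 26 → 8 → 64 → 41 → 34 → 104 → 128 → 164 → 66 → 61 → 26  (repeats 26)
1207: 1207 → 129 → 181 → 11 → 121 → 101 → 89 → 74 → 40 → 25 → 5 → 25  (repeats 25)
1208: 1208 → 144 → 1  (reaches 1)
base-12 happy: 1208

1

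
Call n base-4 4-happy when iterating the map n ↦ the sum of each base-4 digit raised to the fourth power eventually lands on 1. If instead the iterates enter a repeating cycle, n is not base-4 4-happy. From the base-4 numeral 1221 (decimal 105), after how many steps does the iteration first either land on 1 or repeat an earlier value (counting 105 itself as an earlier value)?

4

105 = (1,2,2,1)_4 → 1⁴ + 2⁴ + 2⁴ + 1⁴ = 34
34 = (2,0,2)_4 → 2⁴ + 0⁴ + 2⁴ = 32
32 = (2,0,0)_4 → 2⁴ + 0⁴ + 0⁴ = 16
16 = (1,0,0)_4 → 1⁴ + 0⁴ + 0⁴ = 1  — reached 1.
That took 4 steps.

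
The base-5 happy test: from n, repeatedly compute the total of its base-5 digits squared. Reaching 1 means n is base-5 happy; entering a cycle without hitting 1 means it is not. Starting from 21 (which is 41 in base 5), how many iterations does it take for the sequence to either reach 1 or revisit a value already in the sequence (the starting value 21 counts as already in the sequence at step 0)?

3

21 = (4,1)_5 → 17
17 = (3,2)_5 → 13
13 = (2,3)_5 → 13  — 13 repeats.
That took 3 steps.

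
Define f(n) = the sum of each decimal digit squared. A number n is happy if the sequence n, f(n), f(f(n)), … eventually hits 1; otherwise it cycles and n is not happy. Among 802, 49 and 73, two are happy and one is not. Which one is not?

73

802: 802 → 68 → 100 → 1  — reaches 1 (happy)
49: 49 → 97 → 130 → 10 → 1  — reaches 1 (happy)
73: 73 → 58 → 89 → 145 → 42 → 20 → 4 → 16 → 37 → 58  — repeats 58 (not happy)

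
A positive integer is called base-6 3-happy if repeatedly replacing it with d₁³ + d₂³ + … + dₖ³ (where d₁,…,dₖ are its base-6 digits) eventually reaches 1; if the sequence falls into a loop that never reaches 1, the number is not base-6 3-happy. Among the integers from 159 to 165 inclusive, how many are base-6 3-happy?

4

159: 159 → 99 → 99  — not base-6 3-happy
160: 160 → 136 → 155 → 190 → 190  — not base-6 3-happy
161: 161 → 197 → 258 → 3 → 27 → 91 → 36 → 1  — base-6 3-happy
162: 162 → 91 → 36 → 1  — base-6 3-happy
163: 163 → 92 → 43 → 3 → 27 → 91 → 36 → 1  — base-6 3-happy
164: 164 → 99 → 99  — not base-6 3-happy
165: 165 → 118 → 92 → 43 → 3 → 27 → 91 → 36 → 1  — base-6 3-happy
base-6 3-happy: 161, 162, 163, 165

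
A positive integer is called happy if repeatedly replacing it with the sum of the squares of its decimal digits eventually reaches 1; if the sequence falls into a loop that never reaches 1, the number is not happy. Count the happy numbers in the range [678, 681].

1

678: 678 → 149 → 98 → 145 → 42 → 20 → 4 → 16 → 37 → 58 → 89 → 145  — not happy
679: 679 → 166 → 73 → 58 → 89 → 145 → 42 → 20 → 4 → 16 → 37 → 58  — not happy
680: 680 → 100 → 1  — happy
681: 681 → 101 → 2 → 4 → 16 → 37 → 58 → 89 → 145 → 42 → 20 → 4  — not happy
happy: 680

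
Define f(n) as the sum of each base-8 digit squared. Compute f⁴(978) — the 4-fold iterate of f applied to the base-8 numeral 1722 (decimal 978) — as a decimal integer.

74

978 = (1,7,2,2)_8 → 1² + 7² + 2² + 2² = 58
58 = (7,2)_8 → 7² + 2² = 53
53 = (6,5)_8 → 6² + 5² = 61
61 = (7,5)_8 → 7² + 5² = 74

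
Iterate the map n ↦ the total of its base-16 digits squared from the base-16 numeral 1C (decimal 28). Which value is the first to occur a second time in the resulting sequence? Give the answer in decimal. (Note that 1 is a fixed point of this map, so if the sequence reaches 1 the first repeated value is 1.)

169

28 = (1,12)_16 → 1² + 12² = 1 + 144 = 145
145 = (9,1)_16 → 9² + 1² = 81 + 1 = 82
82 = (5,2)_16 → 5² + 2² = 25 + 4 = 29
29 = (1,13)_16 → 1² + 13² = 1 + 169 = 170
170 = (10,10)_16 → 10² + 10² = 100 + 100 = 200
200 = (12,8)_16 → 12² + 8² = 144 + 64 = 208
208 = (13,0)_16 → 13² + 0² = 169 + 0 = 169
169 = (10,9)_16 → 10² + 9² = 100 + 81 = 181
181 = (11,5)_16 → 11² + 5² = 121 + 25 = 146
146 = (9,2)_16 → 9² + 2² = 81 + 4 = 85
85 = (5,5)_16 → 5² + 5² = 25 + 25 = 50
50 = (3,2)_16 → 3² + 2² = 9 + 4 = 13
13 = (13)_16 → 13² = 169  — 169 already appeared earlier.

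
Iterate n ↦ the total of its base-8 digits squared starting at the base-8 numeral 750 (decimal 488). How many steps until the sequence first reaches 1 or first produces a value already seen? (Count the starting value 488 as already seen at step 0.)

488 = (7,5,0)_8 → 7² + 5² + 0² = 74
74 = (1,1,2)_8 → 1² + 1² + 2² = 6
6 = (6)_8 → 6² = 36
36 = (4,4)_8 → 4² + 4² = 32
32 = (4,0)_8 → 4² + 0² = 16
16 = (2,0)_8 → 2² + 0² = 4
4 = (4)_8 → 4² = 16  — 16 repeats.
That took 7 steps.

7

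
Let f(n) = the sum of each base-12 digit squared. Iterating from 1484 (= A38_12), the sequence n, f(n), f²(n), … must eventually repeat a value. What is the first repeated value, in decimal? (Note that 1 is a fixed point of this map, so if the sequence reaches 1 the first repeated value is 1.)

1484 = (10,3,8)_12 → 10² + 3² + 8² = 100 + 9 + 64 = 173
173 = (1,2,5)_12 → 1² + 2² + 5² = 1 + 4 + 25 = 30
30 = (2,6)_12 → 2² + 6² = 4 + 36 = 40
40 = (3,4)_12 → 3² + 4² = 9 + 16 = 25
25 = (2,1)_12 → 2² + 1² = 4 + 1 = 5
5 = (5)_12 → 5² = 25  — 25 already appeared earlier.

25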